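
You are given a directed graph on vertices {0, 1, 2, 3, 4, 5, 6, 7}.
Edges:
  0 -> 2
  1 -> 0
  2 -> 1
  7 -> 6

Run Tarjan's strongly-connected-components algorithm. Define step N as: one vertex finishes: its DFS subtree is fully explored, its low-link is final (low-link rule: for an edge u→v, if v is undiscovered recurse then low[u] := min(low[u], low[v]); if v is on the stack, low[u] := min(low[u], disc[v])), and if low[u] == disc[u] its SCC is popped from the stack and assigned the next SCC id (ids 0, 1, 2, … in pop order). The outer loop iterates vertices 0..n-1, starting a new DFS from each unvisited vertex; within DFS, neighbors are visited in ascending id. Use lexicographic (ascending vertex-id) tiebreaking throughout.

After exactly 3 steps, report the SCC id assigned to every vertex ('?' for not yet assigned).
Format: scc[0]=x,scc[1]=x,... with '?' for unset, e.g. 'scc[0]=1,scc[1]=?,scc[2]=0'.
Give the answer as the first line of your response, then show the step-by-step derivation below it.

scc[0]=0,scc[1]=0,scc[2]=0,scc[3]=?,scc[4]=?,scc[5]=?,scc[6]=?,scc[7]=?

step 1: low=(low[0]=0,low[1]=0,low[2]=1,low[3]=?,low[4]=?,low[5]=?,low[6]=?,low[7]=?); scc=(scc[0]=?,scc[1]=?,scc[2]=?,scc[3]=?,scc[4]=?,scc[5]=?,scc[6]=?,scc[7]=?)
step 2: low=(low[0]=0,low[1]=0,low[2]=0,low[3]=?,low[4]=?,low[5]=?,low[6]=?,low[7]=?); scc=(scc[0]=?,scc[1]=?,scc[2]=?,scc[3]=?,scc[4]=?,scc[5]=?,scc[6]=?,scc[7]=?)
step 3: low=(low[0]=0,low[1]=0,low[2]=0,low[3]=?,low[4]=?,low[5]=?,low[6]=?,low[7]=?); scc=(scc[0]=0,scc[1]=0,scc[2]=0,scc[3]=?,scc[4]=?,scc[5]=?,scc[6]=?,scc[7]=?)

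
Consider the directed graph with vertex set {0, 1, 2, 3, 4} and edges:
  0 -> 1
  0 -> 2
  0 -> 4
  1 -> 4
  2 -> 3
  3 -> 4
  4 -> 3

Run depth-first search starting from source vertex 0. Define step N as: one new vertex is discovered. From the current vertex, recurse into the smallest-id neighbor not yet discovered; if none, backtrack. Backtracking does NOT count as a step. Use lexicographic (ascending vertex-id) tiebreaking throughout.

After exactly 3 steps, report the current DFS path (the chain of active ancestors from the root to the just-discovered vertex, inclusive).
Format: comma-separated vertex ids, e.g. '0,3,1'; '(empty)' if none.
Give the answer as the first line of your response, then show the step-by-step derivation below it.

0,1,4

step 1: discover 0; path=0; order=0
step 2: discover 1; path=0>1; order=0,1
step 3: discover 4; path=0>1>4; order=0,1,4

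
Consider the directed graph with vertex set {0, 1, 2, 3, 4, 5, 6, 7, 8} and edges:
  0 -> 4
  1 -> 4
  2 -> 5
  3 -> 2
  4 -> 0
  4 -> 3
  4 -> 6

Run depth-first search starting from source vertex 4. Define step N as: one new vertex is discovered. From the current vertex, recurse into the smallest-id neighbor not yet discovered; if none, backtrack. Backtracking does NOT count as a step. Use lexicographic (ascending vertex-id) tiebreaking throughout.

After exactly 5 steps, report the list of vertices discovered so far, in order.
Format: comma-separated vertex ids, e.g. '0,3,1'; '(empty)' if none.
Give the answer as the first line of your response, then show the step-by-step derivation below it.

4,0,3,2,5

step 1: discover 4; path=4; order=4
step 2: discover 0; path=4>0; order=4,0
step 3: discover 3; path=4>3; order=4,0,3
step 4: discover 2; path=4>3>2; order=4,0,3,2
step 5: discover 5; path=4>3>2>5; order=4,0,3,2,5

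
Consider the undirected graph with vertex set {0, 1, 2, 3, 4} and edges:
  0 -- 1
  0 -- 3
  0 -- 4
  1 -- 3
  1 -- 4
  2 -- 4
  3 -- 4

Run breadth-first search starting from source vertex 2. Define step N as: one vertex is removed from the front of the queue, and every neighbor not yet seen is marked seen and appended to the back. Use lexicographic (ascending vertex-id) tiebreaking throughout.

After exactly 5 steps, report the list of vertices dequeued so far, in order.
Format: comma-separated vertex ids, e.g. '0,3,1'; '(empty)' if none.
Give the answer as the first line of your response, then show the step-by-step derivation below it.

2,4,0,1,3

step 1: dequeue 2; queue=[4]; order=2
step 2: dequeue 4; queue=[0,1,3]; order=2,4
step 3: dequeue 0; queue=[1,3]; order=2,4,0
step 4: dequeue 1; queue=[3]; order=2,4,0,1
step 5: dequeue 3; queue=[(empty)]; order=2,4,0,1,3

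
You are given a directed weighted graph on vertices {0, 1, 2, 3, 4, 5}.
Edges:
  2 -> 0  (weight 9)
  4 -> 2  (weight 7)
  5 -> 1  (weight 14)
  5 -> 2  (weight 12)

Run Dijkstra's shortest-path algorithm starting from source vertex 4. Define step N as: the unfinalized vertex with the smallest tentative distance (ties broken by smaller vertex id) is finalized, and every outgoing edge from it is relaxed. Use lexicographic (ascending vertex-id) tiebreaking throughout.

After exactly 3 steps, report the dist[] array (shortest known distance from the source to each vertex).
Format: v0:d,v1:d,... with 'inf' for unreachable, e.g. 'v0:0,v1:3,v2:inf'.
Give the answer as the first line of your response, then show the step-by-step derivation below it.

v0:16,v1:inf,v2:7,v3:inf,v4:0,v5:inf

step 1: dist = v0:inf,v1:inf,v2:7,v3:inf,v4:0,v5:inf
step 2: dist = v0:16,v1:inf,v2:7,v3:inf,v4:0,v5:inf
step 3: dist = v0:16,v1:inf,v2:7,v3:inf,v4:0,v5:inf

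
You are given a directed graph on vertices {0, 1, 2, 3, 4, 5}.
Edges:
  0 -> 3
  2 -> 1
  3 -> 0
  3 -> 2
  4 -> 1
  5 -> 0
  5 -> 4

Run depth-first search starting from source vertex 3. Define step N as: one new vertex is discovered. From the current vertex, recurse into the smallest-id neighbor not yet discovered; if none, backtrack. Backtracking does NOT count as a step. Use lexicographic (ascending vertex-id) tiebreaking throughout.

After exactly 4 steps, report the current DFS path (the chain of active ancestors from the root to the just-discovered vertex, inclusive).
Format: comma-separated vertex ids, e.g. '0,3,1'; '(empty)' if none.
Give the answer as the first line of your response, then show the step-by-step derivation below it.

3,2,1

step 1: discover 3; path=3; order=3
step 2: discover 0; path=3>0; order=3,0
step 3: discover 2; path=3>2; order=3,0,2
step 4: discover 1; path=3>2>1; order=3,0,2,1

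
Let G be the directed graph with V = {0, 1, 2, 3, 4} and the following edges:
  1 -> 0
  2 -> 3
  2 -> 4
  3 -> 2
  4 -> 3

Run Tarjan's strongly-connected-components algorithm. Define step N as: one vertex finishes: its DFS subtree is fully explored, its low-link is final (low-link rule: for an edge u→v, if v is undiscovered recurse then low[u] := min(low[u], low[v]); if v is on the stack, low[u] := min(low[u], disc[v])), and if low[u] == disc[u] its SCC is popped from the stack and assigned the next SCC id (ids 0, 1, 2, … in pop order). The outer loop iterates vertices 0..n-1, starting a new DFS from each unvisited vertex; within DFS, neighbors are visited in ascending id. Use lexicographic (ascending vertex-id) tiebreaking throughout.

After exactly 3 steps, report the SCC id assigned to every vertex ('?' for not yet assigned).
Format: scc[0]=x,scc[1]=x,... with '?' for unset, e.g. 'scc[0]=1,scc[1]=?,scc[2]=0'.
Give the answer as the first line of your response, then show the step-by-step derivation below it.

scc[0]=0,scc[1]=1,scc[2]=?,scc[3]=?,scc[4]=?

step 1: low=(low[0]=0,low[1]=?,low[2]=?,low[3]=?,low[4]=?); scc=(scc[0]=0,scc[1]=?,scc[2]=?,scc[3]=?,scc[4]=?)
step 2: low=(low[0]=0,low[1]=1,low[2]=?,low[3]=?,low[4]=?); scc=(scc[0]=0,scc[1]=1,scc[2]=?,scc[3]=?,scc[4]=?)
step 3: low=(low[0]=0,low[1]=1,low[2]=2,low[3]=2,low[4]=?); scc=(scc[0]=0,scc[1]=1,scc[2]=?,scc[3]=?,scc[4]=?)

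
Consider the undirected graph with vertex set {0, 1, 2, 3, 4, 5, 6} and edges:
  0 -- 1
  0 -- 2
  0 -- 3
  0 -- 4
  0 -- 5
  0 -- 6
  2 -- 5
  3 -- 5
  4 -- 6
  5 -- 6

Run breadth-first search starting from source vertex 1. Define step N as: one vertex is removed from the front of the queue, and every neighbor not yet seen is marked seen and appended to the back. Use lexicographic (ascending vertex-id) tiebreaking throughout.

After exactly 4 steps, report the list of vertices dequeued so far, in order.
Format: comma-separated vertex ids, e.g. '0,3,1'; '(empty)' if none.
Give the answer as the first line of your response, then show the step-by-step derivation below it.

1,0,2,3

step 1: dequeue 1; queue=[0]; order=1
step 2: dequeue 0; queue=[2,3,4,5,6]; order=1,0
step 3: dequeue 2; queue=[3,4,5,6]; order=1,0,2
step 4: dequeue 3; queue=[4,5,6]; order=1,0,2,3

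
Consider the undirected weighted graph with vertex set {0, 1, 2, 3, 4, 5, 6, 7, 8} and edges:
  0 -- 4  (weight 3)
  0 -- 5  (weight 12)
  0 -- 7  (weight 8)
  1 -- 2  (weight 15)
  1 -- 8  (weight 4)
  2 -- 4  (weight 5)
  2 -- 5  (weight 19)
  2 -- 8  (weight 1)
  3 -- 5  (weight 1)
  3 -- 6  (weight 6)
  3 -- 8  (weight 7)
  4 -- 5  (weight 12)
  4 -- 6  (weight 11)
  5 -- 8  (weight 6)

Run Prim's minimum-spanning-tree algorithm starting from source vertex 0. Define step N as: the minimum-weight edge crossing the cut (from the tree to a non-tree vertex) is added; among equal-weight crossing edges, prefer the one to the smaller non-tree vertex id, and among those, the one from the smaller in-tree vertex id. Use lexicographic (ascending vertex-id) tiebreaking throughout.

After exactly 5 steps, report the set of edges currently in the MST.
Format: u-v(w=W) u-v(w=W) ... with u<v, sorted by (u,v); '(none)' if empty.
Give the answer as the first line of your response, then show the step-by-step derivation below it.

0-4(w=3) 1-8(w=4) 2-4(w=5) 2-8(w=1) 5-8(w=6)

step 1: add edge 0-4 (w=3); MST = {0-4(w=3)}
step 2: add edge 2-4 (w=5); MST = {0-4(w=3) 2-4(w=5)}
step 3: add edge 2-8 (w=1); MST = {0-4(w=3) 2-4(w=5) 2-8(w=1)}
step 4: add edge 1-8 (w=4); MST = {0-4(w=3) 1-8(w=4) 2-4(w=5) 2-8(w=1)}
step 5: add edge 5-8 (w=6); MST = {0-4(w=3) 1-8(w=4) 2-4(w=5) 2-8(w=1) 5-8(w=6)}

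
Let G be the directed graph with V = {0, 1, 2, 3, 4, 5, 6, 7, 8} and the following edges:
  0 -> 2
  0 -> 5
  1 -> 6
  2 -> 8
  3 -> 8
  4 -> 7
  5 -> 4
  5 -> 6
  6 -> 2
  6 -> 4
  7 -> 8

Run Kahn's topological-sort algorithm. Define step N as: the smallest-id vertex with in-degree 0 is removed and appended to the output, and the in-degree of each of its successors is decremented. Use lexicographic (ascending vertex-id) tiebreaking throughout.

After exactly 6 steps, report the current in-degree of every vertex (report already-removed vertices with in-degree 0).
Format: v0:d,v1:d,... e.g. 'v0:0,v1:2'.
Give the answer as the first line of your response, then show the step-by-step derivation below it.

v0:0,v1:0,v2:0,v3:0,v4:0,v5:0,v6:0,v7:1,v8:1

step 1: output 0; order=[0]; indeg=(0,0,1,0,2,0,2,1,3)
step 2: output 1; order=[0,1]; indeg=(0,0,1,0,2,0,1,1,3)
step 3: output 3; order=[0,1,3]; indeg=(0,0,1,0,2,0,1,1,2)
step 4: output 5; order=[0,1,3,5]; indeg=(0,0,1,0,1,0,0,1,2)
step 5: output 6; order=[0,1,3,5,6]; indeg=(0,0,0,0,0,0,0,1,2)
step 6: output 2; order=[0,1,3,5,6,2]; indeg=(0,0,0,0,0,0,0,1,1)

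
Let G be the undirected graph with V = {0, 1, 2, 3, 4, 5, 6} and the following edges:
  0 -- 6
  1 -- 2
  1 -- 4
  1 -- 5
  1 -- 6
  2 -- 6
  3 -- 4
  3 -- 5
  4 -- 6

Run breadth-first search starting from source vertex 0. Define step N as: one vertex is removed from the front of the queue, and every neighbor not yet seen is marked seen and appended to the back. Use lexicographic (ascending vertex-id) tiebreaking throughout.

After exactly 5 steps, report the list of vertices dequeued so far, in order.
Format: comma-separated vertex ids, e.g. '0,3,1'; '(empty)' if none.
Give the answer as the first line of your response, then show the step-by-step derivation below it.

0,6,1,2,4

step 1: dequeue 0; queue=[6]; order=0
step 2: dequeue 6; queue=[1,2,4]; order=0,6
step 3: dequeue 1; queue=[2,4,5]; order=0,6,1
step 4: dequeue 2; queue=[4,5]; order=0,6,1,2
step 5: dequeue 4; queue=[5,3]; order=0,6,1,2,4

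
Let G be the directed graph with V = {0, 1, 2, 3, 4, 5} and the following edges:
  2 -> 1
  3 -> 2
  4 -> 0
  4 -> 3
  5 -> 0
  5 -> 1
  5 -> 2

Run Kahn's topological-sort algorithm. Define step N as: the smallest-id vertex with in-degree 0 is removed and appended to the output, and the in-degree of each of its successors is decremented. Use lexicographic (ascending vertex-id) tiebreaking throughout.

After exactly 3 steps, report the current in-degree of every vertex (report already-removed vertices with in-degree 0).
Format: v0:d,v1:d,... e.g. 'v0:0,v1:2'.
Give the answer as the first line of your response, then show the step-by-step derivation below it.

v0:0,v1:1,v2:0,v3:0,v4:0,v5:0

step 1: output 4; order=[4]; indeg=(1,2,2,0,0,0)
step 2: output 3; order=[4,3]; indeg=(1,2,1,0,0,0)
step 3: output 5; order=[4,3,5]; indeg=(0,1,0,0,0,0)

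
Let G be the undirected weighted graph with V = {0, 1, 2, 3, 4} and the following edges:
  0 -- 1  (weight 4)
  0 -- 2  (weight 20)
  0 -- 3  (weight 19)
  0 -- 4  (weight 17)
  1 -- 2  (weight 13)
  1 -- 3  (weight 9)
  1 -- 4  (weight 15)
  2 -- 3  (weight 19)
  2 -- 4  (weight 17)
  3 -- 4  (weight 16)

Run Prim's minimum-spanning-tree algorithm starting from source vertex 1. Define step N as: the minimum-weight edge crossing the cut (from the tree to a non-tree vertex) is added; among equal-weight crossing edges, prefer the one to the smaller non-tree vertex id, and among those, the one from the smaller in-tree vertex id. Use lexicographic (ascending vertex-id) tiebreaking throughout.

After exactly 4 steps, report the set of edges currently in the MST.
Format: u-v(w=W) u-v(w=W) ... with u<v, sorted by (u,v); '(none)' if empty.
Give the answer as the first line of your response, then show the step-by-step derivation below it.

0-1(w=4) 1-2(w=13) 1-3(w=9) 1-4(w=15)

step 1: add edge 0-1 (w=4); MST = {0-1(w=4)}
step 2: add edge 1-3 (w=9); MST = {0-1(w=4) 1-3(w=9)}
step 3: add edge 1-2 (w=13); MST = {0-1(w=4) 1-2(w=13) 1-3(w=9)}
step 4: add edge 1-4 (w=15); MST = {0-1(w=4) 1-2(w=13) 1-3(w=9) 1-4(w=15)}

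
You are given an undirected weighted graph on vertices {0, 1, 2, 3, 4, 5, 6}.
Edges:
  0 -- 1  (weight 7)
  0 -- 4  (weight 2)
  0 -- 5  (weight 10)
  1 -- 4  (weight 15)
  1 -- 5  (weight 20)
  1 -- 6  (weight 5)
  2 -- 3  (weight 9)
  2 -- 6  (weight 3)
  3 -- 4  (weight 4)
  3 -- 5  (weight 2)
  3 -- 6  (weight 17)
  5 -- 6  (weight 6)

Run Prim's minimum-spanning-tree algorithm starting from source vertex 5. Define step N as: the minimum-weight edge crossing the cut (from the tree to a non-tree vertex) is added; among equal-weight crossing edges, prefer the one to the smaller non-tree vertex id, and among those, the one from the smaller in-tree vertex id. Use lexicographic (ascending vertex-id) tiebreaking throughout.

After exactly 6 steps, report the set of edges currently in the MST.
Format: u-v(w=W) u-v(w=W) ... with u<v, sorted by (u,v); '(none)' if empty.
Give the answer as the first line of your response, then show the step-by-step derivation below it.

0-4(w=2) 1-6(w=5) 2-6(w=3) 3-4(w=4) 3-5(w=2) 5-6(w=6)

step 1: add edge 3-5 (w=2); MST = {3-5(w=2)}
step 2: add edge 3-4 (w=4); MST = {3-4(w=4) 3-5(w=2)}
step 3: add edge 0-4 (w=2); MST = {0-4(w=2) 3-4(w=4) 3-5(w=2)}
step 4: add edge 5-6 (w=6); MST = {0-4(w=2) 3-4(w=4) 3-5(w=2) 5-6(w=6)}
step 5: add edge 2-6 (w=3); MST = {0-4(w=2) 2-6(w=3) 3-4(w=4) 3-5(w=2) 5-6(w=6)}
step 6: add edge 1-6 (w=5); MST = {0-4(w=2) 1-6(w=5) 2-6(w=3) 3-4(w=4) 3-5(w=2) 5-6(w=6)}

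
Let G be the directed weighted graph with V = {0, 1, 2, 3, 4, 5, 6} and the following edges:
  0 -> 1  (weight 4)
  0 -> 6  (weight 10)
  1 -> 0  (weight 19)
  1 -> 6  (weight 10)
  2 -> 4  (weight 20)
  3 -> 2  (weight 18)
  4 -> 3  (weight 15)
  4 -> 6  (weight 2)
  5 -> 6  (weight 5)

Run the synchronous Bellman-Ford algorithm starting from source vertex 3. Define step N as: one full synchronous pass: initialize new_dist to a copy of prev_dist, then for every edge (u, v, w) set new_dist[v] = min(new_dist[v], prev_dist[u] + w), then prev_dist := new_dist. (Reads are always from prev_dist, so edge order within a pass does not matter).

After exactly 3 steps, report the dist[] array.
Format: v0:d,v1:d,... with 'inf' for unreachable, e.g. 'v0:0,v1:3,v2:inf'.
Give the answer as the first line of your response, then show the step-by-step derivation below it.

v0:inf,v1:inf,v2:18,v3:0,v4:38,v5:inf,v6:40

step 1: dist = v0:inf,v1:inf,v2:18,v3:0,v4:inf,v5:inf,v6:inf
step 2: dist = v0:inf,v1:inf,v2:18,v3:0,v4:38,v5:inf,v6:inf
step 3: dist = v0:inf,v1:inf,v2:18,v3:0,v4:38,v5:inf,v6:40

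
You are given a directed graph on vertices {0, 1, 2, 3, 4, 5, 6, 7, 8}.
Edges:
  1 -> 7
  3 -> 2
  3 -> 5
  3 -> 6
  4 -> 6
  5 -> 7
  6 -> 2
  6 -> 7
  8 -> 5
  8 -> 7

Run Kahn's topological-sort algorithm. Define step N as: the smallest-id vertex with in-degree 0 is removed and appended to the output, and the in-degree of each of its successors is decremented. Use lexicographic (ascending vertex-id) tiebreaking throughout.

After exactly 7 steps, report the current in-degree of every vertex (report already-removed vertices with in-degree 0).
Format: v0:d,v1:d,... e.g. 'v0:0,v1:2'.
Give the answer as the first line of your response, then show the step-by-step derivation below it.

v0:0,v1:0,v2:0,v3:0,v4:0,v5:0,v6:0,v7:1,v8:0

step 1: output 0; order=[0]; indeg=(0,0,2,0,0,2,2,4,0)
step 2: output 1; order=[0,1]; indeg=(0,0,2,0,0,2,2,3,0)
step 3: output 3; order=[0,1,3]; indeg=(0,0,1,0,0,1,1,3,0)
step 4: output 4; order=[0,1,3,4]; indeg=(0,0,1,0,0,1,0,3,0)
step 5: output 6; order=[0,1,3,4,6]; indeg=(0,0,0,0,0,1,0,2,0)
step 6: output 2; order=[0,1,3,4,6,2]; indeg=(0,0,0,0,0,1,0,2,0)
step 7: output 8; order=[0,1,3,4,6,2,8]; indeg=(0,0,0,0,0,0,0,1,0)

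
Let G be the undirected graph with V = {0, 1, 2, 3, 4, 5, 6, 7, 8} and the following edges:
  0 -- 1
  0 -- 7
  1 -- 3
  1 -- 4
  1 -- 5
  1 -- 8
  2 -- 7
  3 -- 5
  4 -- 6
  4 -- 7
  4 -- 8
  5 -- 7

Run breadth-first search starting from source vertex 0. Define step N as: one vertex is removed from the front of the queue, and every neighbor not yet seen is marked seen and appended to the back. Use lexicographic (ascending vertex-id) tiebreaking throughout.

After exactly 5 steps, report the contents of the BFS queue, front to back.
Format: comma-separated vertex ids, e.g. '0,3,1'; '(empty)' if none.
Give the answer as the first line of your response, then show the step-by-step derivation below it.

5,8,2,6

step 1: dequeue 0; queue=[1,7]; order=0
step 2: dequeue 1; queue=[7,3,4,5,8]; order=0,1
step 3: dequeue 7; queue=[3,4,5,8,2]; order=0,1,7
step 4: dequeue 3; queue=[4,5,8,2]; order=0,1,7,3
step 5: dequeue 4; queue=[5,8,2,6]; order=0,1,7,3,4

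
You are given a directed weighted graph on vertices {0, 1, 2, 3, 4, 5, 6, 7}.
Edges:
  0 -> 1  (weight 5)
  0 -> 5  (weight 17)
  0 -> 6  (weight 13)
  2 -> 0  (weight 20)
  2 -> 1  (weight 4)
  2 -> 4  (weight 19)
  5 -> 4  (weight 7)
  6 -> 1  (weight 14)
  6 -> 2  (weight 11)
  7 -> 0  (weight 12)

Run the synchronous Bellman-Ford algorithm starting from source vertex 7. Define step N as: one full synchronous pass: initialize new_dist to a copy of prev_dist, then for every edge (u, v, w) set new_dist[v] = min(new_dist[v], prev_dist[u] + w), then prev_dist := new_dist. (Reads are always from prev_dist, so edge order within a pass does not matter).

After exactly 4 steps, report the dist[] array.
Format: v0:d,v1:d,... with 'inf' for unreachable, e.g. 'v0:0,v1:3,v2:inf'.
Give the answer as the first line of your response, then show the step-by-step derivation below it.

v0:12,v1:17,v2:36,v3:inf,v4:36,v5:29,v6:25,v7:0

step 1: dist = v0:12,v1:inf,v2:inf,v3:inf,v4:inf,v5:inf,v6:inf,v7:0
step 2: dist = v0:12,v1:17,v2:inf,v3:inf,v4:inf,v5:29,v6:25,v7:0
step 3: dist = v0:12,v1:17,v2:36,v3:inf,v4:36,v5:29,v6:25,v7:0
step 4: dist = v0:12,v1:17,v2:36,v3:inf,v4:36,v5:29,v6:25,v7:0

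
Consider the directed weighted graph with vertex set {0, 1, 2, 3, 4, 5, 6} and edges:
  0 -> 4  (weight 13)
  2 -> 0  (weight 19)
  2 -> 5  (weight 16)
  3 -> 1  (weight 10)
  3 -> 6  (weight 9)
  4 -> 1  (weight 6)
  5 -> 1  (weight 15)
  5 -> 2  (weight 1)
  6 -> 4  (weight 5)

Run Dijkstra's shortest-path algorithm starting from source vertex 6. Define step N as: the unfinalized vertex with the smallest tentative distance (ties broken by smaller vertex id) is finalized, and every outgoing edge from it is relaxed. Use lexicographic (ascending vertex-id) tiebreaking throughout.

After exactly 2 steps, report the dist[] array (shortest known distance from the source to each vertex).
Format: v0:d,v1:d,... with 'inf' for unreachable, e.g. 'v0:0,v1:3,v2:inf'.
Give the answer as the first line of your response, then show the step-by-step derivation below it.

v0:inf,v1:11,v2:inf,v3:inf,v4:5,v5:inf,v6:0

step 1: dist = v0:inf,v1:inf,v2:inf,v3:inf,v4:5,v5:inf,v6:0
step 2: dist = v0:inf,v1:11,v2:inf,v3:inf,v4:5,v5:inf,v6:0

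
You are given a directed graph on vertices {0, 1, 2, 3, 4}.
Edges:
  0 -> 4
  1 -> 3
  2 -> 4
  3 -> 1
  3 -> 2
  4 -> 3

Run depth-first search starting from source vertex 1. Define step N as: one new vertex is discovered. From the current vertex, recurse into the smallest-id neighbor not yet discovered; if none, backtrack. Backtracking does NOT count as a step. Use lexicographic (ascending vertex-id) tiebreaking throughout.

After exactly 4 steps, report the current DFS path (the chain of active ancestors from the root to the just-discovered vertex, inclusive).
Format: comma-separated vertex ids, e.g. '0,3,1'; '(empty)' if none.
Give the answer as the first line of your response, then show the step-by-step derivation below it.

1,3,2,4

step 1: discover 1; path=1; order=1
step 2: discover 3; path=1>3; order=1,3
step 3: discover 2; path=1>3>2; order=1,3,2
step 4: discover 4; path=1>3>2>4; order=1,3,2,4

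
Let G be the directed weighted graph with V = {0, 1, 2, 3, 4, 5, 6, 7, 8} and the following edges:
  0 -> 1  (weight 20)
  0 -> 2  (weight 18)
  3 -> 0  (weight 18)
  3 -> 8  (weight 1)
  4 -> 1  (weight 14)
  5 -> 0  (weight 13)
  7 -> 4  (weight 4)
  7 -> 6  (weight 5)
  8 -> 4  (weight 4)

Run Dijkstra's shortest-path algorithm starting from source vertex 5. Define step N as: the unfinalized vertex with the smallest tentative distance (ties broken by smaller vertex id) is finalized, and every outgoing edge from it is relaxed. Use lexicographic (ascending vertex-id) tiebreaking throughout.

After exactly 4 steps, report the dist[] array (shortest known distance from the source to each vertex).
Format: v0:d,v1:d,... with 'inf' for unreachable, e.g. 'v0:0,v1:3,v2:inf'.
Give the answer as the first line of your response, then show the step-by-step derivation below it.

v0:13,v1:33,v2:31,v3:inf,v4:inf,v5:0,v6:inf,v7:inf,v8:inf

step 1: dist = v0:13,v1:inf,v2:inf,v3:inf,v4:inf,v5:0,v6:inf,v7:inf,v8:inf
step 2: dist = v0:13,v1:33,v2:31,v3:inf,v4:inf,v5:0,v6:inf,v7:inf,v8:inf
step 3: dist = v0:13,v1:33,v2:31,v3:inf,v4:inf,v5:0,v6:inf,v7:inf,v8:inf
step 4: dist = v0:13,v1:33,v2:31,v3:inf,v4:inf,v5:0,v6:inf,v7:inf,v8:inf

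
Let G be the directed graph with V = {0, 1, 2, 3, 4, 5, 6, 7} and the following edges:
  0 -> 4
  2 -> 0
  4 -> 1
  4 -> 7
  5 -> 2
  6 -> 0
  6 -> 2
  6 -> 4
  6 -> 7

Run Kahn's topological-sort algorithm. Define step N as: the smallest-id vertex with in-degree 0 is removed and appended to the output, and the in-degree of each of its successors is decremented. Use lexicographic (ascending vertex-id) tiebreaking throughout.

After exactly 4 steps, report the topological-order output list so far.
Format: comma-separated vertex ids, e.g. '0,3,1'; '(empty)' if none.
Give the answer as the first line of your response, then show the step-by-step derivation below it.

3,5,6,2

step 1: output 3; order=[3]; indeg=(2,1,2,0,2,0,0,2)
step 2: output 5; order=[3,5]; indeg=(2,1,1,0,2,0,0,2)
step 3: output 6; order=[3,5,6]; indeg=(1,1,0,0,1,0,0,1)
step 4: output 2; order=[3,5,6,2]; indeg=(0,1,0,0,1,0,0,1)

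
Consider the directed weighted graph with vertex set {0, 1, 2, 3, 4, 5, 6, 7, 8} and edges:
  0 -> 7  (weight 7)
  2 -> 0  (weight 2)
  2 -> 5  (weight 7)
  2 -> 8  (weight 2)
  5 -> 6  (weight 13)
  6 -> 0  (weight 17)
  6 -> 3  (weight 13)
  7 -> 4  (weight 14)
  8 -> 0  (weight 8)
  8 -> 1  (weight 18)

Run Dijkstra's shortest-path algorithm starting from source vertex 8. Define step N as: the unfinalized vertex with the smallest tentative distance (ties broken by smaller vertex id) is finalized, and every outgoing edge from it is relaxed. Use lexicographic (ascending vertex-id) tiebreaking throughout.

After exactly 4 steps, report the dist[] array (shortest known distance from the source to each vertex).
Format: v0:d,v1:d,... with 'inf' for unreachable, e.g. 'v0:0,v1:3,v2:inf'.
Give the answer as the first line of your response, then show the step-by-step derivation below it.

v0:8,v1:18,v2:inf,v3:inf,v4:29,v5:inf,v6:inf,v7:15,v8:0

step 1: dist = v0:8,v1:18,v2:inf,v3:inf,v4:inf,v5:inf,v6:inf,v7:inf,v8:0
step 2: dist = v0:8,v1:18,v2:inf,v3:inf,v4:inf,v5:inf,v6:inf,v7:15,v8:0
step 3: dist = v0:8,v1:18,v2:inf,v3:inf,v4:29,v5:inf,v6:inf,v7:15,v8:0
step 4: dist = v0:8,v1:18,v2:inf,v3:inf,v4:29,v5:inf,v6:inf,v7:15,v8:0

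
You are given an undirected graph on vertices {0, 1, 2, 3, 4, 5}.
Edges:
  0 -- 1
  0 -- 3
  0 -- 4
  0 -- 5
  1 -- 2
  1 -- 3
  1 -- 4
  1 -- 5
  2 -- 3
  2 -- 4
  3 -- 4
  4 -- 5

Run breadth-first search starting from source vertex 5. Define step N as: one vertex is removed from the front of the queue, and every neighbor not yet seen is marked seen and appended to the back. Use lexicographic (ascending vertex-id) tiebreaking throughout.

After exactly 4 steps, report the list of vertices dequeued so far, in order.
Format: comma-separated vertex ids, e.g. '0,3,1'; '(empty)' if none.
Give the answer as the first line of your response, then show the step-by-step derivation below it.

5,0,1,4

step 1: dequeue 5; queue=[0,1,4]; order=5
step 2: dequeue 0; queue=[1,4,3]; order=5,0
step 3: dequeue 1; queue=[4,3,2]; order=5,0,1
step 4: dequeue 4; queue=[3,2]; order=5,0,1,4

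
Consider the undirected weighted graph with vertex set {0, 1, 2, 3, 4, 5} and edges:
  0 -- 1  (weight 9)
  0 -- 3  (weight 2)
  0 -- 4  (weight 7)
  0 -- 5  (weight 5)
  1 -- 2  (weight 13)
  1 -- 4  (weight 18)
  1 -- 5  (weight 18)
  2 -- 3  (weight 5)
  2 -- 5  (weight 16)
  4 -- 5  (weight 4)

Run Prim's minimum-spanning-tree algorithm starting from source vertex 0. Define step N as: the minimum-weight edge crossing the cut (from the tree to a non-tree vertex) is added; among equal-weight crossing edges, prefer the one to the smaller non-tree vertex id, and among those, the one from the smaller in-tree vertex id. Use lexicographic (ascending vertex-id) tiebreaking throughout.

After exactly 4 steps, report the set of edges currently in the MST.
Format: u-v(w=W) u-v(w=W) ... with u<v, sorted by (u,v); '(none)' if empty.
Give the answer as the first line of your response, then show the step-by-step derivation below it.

0-3(w=2) 0-5(w=5) 2-3(w=5) 4-5(w=4)

step 1: add edge 0-3 (w=2); MST = {0-3(w=2)}
step 2: add edge 2-3 (w=5); MST = {0-3(w=2) 2-3(w=5)}
step 3: add edge 0-5 (w=5); MST = {0-3(w=2) 0-5(w=5) 2-3(w=5)}
step 4: add edge 4-5 (w=4); MST = {0-3(w=2) 0-5(w=5) 2-3(w=5) 4-5(w=4)}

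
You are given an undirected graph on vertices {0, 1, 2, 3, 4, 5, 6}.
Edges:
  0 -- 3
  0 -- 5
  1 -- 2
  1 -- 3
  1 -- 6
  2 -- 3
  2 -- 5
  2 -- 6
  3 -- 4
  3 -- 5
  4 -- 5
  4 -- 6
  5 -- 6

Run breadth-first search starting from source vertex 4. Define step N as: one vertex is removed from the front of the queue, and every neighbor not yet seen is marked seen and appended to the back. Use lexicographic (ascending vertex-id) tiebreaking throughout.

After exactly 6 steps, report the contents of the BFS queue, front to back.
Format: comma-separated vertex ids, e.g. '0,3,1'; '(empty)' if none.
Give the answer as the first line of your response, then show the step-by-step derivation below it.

2

step 1: dequeue 4; queue=[3,5,6]; order=4
step 2: dequeue 3; queue=[5,6,0,1,2]; order=4,3
step 3: dequeue 5; queue=[6,0,1,2]; order=4,3,5
step 4: dequeue 6; queue=[0,1,2]; order=4,3,5,6
step 5: dequeue 0; queue=[1,2]; order=4,3,5,6,0
step 6: dequeue 1; queue=[2]; order=4,3,5,6,0,1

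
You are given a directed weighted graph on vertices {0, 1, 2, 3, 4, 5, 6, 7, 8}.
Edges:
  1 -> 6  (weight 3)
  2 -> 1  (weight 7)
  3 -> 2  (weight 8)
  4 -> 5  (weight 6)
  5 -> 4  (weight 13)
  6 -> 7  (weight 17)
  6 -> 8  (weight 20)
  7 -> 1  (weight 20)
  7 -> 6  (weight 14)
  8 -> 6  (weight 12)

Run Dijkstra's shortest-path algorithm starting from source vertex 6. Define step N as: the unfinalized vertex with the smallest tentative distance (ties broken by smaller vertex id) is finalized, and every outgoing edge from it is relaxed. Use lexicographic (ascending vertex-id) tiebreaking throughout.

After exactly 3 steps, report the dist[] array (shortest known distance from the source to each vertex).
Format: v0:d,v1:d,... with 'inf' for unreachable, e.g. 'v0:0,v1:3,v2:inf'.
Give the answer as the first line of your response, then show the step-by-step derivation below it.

v0:inf,v1:37,v2:inf,v3:inf,v4:inf,v5:inf,v6:0,v7:17,v8:20

step 1: dist = v0:inf,v1:inf,v2:inf,v3:inf,v4:inf,v5:inf,v6:0,v7:17,v8:20
step 2: dist = v0:inf,v1:37,v2:inf,v3:inf,v4:inf,v5:inf,v6:0,v7:17,v8:20
step 3: dist = v0:inf,v1:37,v2:inf,v3:inf,v4:inf,v5:inf,v6:0,v7:17,v8:20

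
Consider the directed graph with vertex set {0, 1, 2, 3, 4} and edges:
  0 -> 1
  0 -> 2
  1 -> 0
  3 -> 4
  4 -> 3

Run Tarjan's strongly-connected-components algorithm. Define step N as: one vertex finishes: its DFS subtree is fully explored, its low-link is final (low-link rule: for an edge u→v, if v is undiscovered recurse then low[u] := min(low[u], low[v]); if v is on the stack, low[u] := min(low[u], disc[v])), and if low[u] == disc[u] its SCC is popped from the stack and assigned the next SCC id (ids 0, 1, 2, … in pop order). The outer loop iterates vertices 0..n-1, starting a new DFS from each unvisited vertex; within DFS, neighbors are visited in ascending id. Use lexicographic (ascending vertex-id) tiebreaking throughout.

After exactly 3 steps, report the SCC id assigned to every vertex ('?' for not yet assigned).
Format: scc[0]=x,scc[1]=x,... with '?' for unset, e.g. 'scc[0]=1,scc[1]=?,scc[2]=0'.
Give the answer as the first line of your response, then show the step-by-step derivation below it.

scc[0]=1,scc[1]=1,scc[2]=0,scc[3]=?,scc[4]=?

step 1: low=(low[0]=0,low[1]=0,low[2]=?,low[3]=?,low[4]=?); scc=(scc[0]=?,scc[1]=?,scc[2]=?,scc[3]=?,scc[4]=?)
step 2: low=(low[0]=0,low[1]=0,low[2]=2,low[3]=?,low[4]=?); scc=(scc[0]=?,scc[1]=?,scc[2]=0,scc[3]=?,scc[4]=?)
step 3: low=(low[0]=0,low[1]=0,low[2]=2,low[3]=?,low[4]=?); scc=(scc[0]=1,scc[1]=1,scc[2]=0,scc[3]=?,scc[4]=?)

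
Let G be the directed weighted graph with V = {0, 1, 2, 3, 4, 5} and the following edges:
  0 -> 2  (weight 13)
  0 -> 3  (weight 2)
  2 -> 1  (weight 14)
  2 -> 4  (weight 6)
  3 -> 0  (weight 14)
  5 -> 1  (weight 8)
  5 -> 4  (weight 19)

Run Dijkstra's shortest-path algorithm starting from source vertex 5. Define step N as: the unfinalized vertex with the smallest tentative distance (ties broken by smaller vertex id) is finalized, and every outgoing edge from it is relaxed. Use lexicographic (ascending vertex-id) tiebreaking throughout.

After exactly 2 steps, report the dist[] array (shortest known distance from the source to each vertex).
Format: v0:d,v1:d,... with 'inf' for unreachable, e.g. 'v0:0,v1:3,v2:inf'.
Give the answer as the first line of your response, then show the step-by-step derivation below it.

v0:inf,v1:8,v2:inf,v3:inf,v4:19,v5:0

step 1: dist = v0:inf,v1:8,v2:inf,v3:inf,v4:19,v5:0
step 2: dist = v0:inf,v1:8,v2:inf,v3:inf,v4:19,v5:0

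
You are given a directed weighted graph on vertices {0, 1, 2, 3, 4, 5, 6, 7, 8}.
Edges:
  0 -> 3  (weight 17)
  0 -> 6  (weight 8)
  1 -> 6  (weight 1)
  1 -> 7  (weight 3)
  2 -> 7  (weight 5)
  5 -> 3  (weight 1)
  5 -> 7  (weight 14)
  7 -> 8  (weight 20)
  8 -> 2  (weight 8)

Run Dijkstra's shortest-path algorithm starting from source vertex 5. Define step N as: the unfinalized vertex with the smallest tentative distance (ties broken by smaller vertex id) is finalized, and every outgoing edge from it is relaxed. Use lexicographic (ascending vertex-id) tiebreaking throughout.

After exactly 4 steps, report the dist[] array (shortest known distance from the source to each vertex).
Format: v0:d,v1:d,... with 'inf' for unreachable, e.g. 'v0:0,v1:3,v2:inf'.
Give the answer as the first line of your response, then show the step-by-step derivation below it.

v0:inf,v1:inf,v2:42,v3:1,v4:inf,v5:0,v6:inf,v7:14,v8:34

step 1: dist = v0:inf,v1:inf,v2:inf,v3:1,v4:inf,v5:0,v6:inf,v7:14,v8:inf
step 2: dist = v0:inf,v1:inf,v2:inf,v3:1,v4:inf,v5:0,v6:inf,v7:14,v8:inf
step 3: dist = v0:inf,v1:inf,v2:inf,v3:1,v4:inf,v5:0,v6:inf,v7:14,v8:34
step 4: dist = v0:inf,v1:inf,v2:42,v3:1,v4:inf,v5:0,v6:inf,v7:14,v8:34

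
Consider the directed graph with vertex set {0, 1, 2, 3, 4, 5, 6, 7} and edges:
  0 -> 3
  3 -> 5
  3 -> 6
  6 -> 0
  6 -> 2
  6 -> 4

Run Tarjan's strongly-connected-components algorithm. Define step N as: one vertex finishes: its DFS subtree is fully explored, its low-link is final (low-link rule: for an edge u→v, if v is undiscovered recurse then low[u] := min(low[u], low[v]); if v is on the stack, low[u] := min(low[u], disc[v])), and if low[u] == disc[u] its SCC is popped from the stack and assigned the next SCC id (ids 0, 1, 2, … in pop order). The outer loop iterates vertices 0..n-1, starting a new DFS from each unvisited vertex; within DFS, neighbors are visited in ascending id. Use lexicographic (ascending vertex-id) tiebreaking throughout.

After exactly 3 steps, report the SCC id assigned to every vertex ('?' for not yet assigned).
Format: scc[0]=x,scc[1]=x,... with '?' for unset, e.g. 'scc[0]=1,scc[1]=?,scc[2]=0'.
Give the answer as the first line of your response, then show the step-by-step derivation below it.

scc[0]=?,scc[1]=?,scc[2]=1,scc[3]=?,scc[4]=2,scc[5]=0,scc[6]=?,scc[7]=?

step 1: low=(low[0]=0,low[1]=?,low[2]=?,low[3]=1,low[4]=?,low[5]=2,low[6]=?,low[7]=?); scc=(scc[0]=?,scc[1]=?,scc[2]=?,scc[3]=?,scc[4]=?,scc[5]=0,scc[6]=?,scc[7]=?)
step 2: low=(low[0]=0,low[1]=?,low[2]=4,low[3]=1,low[4]=?,low[5]=2,low[6]=0,low[7]=?); scc=(scc[0]=?,scc[1]=?,scc[2]=1,scc[3]=?,scc[4]=?,scc[5]=0,scc[6]=?,scc[7]=?)
step 3: low=(low[0]=0,low[1]=?,low[2]=4,low[3]=1,low[4]=5,low[5]=2,low[6]=0,low[7]=?); scc=(scc[0]=?,scc[1]=?,scc[2]=1,scc[3]=?,scc[4]=2,scc[5]=0,scc[6]=?,scc[7]=?)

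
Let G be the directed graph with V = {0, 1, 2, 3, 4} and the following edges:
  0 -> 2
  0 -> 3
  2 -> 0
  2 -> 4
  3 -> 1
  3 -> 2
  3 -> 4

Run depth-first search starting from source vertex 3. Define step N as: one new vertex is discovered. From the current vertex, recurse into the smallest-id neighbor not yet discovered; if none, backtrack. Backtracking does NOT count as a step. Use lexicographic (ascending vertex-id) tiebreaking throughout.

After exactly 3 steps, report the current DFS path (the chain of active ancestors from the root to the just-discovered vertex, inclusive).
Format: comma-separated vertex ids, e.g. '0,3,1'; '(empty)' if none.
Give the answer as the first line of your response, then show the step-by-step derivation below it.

3,2

step 1: discover 3; path=3; order=3
step 2: discover 1; path=3>1; order=3,1
step 3: discover 2; path=3>2; order=3,1,2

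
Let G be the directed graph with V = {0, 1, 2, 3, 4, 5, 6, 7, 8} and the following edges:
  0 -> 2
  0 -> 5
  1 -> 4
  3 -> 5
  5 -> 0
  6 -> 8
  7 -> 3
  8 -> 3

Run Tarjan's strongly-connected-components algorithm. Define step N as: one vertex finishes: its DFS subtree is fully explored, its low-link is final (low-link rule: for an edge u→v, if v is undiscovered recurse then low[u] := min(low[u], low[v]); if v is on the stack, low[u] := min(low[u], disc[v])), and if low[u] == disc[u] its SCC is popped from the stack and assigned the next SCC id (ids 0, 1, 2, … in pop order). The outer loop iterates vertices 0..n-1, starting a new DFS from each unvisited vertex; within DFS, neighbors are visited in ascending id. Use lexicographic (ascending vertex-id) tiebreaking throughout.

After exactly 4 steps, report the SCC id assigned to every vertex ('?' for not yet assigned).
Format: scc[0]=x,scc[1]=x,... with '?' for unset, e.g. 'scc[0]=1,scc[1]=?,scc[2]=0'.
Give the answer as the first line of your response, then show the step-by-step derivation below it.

scc[0]=1,scc[1]=?,scc[2]=0,scc[3]=?,scc[4]=2,scc[5]=1,scc[6]=?,scc[7]=?,scc[8]=?

step 1: low=(low[0]=0,low[1]=?,low[2]=1,low[3]=?,low[4]=?,low[5]=?,low[6]=?,low[7]=?,low[8]=?); scc=(scc[0]=?,scc[1]=?,scc[2]=0,scc[3]=?,scc[4]=?,scc[5]=?,scc[6]=?,scc[7]=?,scc[8]=?)
step 2: low=(low[0]=0,low[1]=?,low[2]=1,low[3]=?,low[4]=?,low[5]=0,low[6]=?,low[7]=?,low[8]=?); scc=(scc[0]=?,scc[1]=?,scc[2]=0,scc[3]=?,scc[4]=?,scc[5]=?,scc[6]=?,scc[7]=?,scc[8]=?)
step 3: low=(low[0]=0,low[1]=?,low[2]=1,low[3]=?,low[4]=?,low[5]=0,low[6]=?,low[7]=?,low[8]=?); scc=(scc[0]=1,scc[1]=?,scc[2]=0,scc[3]=?,scc[4]=?,scc[5]=1,scc[6]=?,scc[7]=?,scc[8]=?)
step 4: low=(low[0]=0,low[1]=3,low[2]=1,low[3]=?,low[4]=4,low[5]=0,low[6]=?,low[7]=?,low[8]=?); scc=(scc[0]=1,scc[1]=?,scc[2]=0,scc[3]=?,scc[4]=2,scc[5]=1,scc[6]=?,scc[7]=?,scc[8]=?)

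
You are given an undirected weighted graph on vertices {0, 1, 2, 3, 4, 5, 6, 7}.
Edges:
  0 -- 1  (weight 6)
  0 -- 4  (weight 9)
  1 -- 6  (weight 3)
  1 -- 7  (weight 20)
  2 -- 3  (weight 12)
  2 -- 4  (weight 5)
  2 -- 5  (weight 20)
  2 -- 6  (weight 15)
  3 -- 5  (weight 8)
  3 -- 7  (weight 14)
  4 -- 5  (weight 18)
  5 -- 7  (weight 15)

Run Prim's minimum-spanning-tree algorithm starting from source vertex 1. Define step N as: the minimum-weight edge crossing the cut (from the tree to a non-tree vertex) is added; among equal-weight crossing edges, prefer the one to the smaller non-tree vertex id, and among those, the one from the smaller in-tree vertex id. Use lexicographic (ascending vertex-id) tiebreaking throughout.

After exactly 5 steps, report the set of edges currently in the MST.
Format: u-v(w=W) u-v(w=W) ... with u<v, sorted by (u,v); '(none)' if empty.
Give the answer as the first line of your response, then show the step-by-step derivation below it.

0-1(w=6) 0-4(w=9) 1-6(w=3) 2-3(w=12) 2-4(w=5)

step 1: add edge 1-6 (w=3); MST = {1-6(w=3)}
step 2: add edge 0-1 (w=6); MST = {0-1(w=6) 1-6(w=3)}
step 3: add edge 0-4 (w=9); MST = {0-1(w=6) 0-4(w=9) 1-6(w=3)}
step 4: add edge 2-4 (w=5); MST = {0-1(w=6) 0-4(w=9) 1-6(w=3) 2-4(w=5)}
step 5: add edge 2-3 (w=12); MST = {0-1(w=6) 0-4(w=9) 1-6(w=3) 2-3(w=12) 2-4(w=5)}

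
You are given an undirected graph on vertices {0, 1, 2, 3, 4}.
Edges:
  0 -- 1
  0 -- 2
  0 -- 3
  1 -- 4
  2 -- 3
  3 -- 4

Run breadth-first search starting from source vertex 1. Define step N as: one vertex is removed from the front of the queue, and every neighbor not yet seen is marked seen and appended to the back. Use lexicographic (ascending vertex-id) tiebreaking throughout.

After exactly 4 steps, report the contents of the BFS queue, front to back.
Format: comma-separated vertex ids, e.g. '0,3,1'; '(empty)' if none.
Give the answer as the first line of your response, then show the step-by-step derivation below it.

3

step 1: dequeue 1; queue=[0,4]; order=1
step 2: dequeue 0; queue=[4,2,3]; order=1,0
step 3: dequeue 4; queue=[2,3]; order=1,0,4
step 4: dequeue 2; queue=[3]; order=1,0,4,2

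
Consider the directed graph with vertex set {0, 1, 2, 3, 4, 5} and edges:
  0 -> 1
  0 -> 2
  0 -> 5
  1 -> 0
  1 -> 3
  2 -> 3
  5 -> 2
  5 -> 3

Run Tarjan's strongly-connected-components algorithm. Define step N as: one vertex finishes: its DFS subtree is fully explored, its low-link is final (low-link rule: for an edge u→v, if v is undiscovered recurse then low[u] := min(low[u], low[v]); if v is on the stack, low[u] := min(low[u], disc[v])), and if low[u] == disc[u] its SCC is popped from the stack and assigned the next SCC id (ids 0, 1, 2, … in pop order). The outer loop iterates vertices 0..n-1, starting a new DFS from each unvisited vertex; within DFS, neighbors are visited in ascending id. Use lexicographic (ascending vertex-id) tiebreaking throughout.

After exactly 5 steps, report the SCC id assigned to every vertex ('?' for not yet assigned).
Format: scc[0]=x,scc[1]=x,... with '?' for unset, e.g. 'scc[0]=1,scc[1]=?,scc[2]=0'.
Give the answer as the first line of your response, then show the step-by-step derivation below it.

scc[0]=3,scc[1]=3,scc[2]=1,scc[3]=0,scc[4]=?,scc[5]=2

step 1: low=(low[0]=0,low[1]=0,low[2]=?,low[3]=2,low[4]=?,low[5]=?); scc=(scc[0]=?,scc[1]=?,scc[2]=?,scc[3]=0,scc[4]=?,scc[5]=?)
step 2: low=(low[0]=0,low[1]=0,low[2]=?,low[3]=2,low[4]=?,low[5]=?); scc=(scc[0]=?,scc[1]=?,scc[2]=?,scc[3]=0,scc[4]=?,scc[5]=?)
step 3: low=(low[0]=0,low[1]=0,low[2]=3,low[3]=2,low[4]=?,low[5]=?); scc=(scc[0]=?,scc[1]=?,scc[2]=1,scc[3]=0,scc[4]=?,scc[5]=?)
step 4: low=(low[0]=0,low[1]=0,low[2]=3,low[3]=2,low[4]=?,low[5]=4); scc=(scc[0]=?,scc[1]=?,scc[2]=1,scc[3]=0,scc[4]=?,scc[5]=2)
step 5: low=(low[0]=0,low[1]=0,low[2]=3,low[3]=2,low[4]=?,low[5]=4); scc=(scc[0]=3,scc[1]=3,scc[2]=1,scc[3]=0,scc[4]=?,scc[5]=2)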